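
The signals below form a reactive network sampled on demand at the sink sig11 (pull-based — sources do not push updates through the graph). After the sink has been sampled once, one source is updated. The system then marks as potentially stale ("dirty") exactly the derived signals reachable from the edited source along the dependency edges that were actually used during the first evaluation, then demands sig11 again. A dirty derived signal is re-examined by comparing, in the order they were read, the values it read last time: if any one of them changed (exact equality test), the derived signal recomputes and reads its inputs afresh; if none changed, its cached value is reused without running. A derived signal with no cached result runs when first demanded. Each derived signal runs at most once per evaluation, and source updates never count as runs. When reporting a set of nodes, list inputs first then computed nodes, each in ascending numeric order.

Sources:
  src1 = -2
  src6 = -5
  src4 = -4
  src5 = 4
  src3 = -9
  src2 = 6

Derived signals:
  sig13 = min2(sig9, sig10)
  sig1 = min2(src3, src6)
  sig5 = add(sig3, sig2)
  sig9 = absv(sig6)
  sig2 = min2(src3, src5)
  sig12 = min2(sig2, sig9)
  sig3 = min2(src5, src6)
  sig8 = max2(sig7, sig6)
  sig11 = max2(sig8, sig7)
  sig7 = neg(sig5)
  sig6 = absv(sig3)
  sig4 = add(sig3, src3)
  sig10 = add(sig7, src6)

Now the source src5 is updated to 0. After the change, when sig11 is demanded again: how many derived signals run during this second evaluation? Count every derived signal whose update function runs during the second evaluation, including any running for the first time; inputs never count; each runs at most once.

Run set: sig2, sig3 (2 run).
The important point: at sig5 every value read last time is unchanged, so the dirty flag clears without a run.

Initial pass — values computed on the first demand:
  sig2 = min2(-9, 4) = -9
  sig3 = min2(4, -5) = -5
  sig5 = add(-5, -9) = -14
  sig6 = absv(-5) = 5
  sig7 = neg(-14) = 14
  sig8 = max2(14, 5) = 14
  sig11 = max2(14, 14) = 14

Second demand — change propagation:
  sig2: re-runs because src5 4->0; new result -9 (unchanged).
  sig3: re-runs because src5 4->0; new result -5 (unchanged).
  sig5: re-examined; everything it read last time is the same (sig3 unchanged, sig2 unchanged) — cache -14 kept, no run.
  sig6: re-examined; everything it read last time is the same (sig3 unchanged) — cache 5 kept, no run.
  sig7: re-examined; everything it read last time is the same (sig5 unchanged) — cache 14 kept, no run.
  sig8: re-examined; everything it read last time is the same (sig7 unchanged, sig6 unchanged) — cache 14 kept, no run.
  sig11: re-examined; everything it read last time is the same (sig8 unchanged, sig7 unchanged) — cache 14 kept, no run.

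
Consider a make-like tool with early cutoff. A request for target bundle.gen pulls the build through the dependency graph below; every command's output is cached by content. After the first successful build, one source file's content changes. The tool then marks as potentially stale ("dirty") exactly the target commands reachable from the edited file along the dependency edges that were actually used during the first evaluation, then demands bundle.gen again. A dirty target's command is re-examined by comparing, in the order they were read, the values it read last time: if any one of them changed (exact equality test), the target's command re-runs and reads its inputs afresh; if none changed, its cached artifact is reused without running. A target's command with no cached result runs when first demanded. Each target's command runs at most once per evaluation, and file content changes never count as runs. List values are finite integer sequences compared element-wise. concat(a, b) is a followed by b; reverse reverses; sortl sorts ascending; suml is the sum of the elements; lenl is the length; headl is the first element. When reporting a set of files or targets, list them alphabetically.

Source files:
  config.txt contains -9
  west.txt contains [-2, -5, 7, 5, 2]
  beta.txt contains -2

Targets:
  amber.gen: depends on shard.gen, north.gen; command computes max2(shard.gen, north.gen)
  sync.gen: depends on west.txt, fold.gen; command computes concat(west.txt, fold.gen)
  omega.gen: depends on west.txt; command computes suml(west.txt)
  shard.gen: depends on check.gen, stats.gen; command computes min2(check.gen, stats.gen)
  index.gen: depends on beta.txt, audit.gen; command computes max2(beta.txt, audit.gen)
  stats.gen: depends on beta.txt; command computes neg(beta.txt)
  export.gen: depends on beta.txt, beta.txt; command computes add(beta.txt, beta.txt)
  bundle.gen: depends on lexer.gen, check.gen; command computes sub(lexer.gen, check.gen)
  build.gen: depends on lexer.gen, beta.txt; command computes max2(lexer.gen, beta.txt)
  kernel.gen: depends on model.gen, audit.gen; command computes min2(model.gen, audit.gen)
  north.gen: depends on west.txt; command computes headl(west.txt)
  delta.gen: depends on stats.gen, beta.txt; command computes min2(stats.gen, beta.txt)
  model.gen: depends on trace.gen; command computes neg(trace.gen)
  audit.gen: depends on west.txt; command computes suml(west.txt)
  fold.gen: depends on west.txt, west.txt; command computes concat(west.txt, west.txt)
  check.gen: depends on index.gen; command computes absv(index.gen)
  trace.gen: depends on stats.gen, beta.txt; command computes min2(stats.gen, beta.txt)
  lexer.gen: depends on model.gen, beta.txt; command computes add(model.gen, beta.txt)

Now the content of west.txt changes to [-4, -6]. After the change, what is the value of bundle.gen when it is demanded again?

Demanding bundle.gen again yields -2.

First demand of the output computes:
  audit.gen = suml([-2, -5, 7, 5, 2]) = 7
  index.gen = max2(-2, 7) = 7
  check.gen = absv(7) = 7
  stats.gen = neg(-2) = 2
  trace.gen = min2(2, -2) = -2
  model.gen = neg(-2) = 2
  lexer.gen = add(2, -2) = 0
  bundle.gen = sub(0, 7) = -7

After the edit, cleaning proceeds:
  audit.gen: a read changed (west.txt [-2, -5, 7, 5, 2]->[-4, -6]) — executes, giving -10.
  index.gen: a read changed (audit.gen 7->-10) — executes, giving -2.
  check.gen: a read changed (index.gen 7->-2) — executes, giving 2.
  bundle.gen: a read changed (check.gen 7->2) — executes, giving -2.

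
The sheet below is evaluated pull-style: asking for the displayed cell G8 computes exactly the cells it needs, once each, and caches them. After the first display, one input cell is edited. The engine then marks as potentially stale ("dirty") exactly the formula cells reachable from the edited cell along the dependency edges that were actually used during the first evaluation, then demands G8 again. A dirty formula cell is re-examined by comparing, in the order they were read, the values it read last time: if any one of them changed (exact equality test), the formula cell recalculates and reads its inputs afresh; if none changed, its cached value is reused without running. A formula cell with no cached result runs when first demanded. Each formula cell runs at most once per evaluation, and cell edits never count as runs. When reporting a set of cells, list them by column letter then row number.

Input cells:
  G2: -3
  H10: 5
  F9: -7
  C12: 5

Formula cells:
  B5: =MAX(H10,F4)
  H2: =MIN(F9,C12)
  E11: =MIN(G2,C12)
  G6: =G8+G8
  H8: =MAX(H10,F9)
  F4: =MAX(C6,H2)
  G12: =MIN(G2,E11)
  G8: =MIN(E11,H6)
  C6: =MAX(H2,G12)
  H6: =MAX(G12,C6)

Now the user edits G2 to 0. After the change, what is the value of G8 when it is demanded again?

First demand of the output computes:
  E11 = MIN(-3, 5) = -3
  G12 = MIN(-3, -3) = -3
  H2 = MIN(-7, 5) = -7
  C6 = MAX(-7, -3) = -3
  H6 = MAX(-3, -3) = -3
  G8 = MIN(-3, -3) = -3

After the edit, cleaning proceeds:
  E11: a read changed (G2 -3->0) — executes, giving 0.
  G12: a read changed (G2 -3->0; E11 -3->0) — executes, giving 0.
  C6: a read changed (G12 -3->0) — executes, giving 0.
  H6: a read changed (G12 -3->0; C6 -3->0) — executes, giving 0.
  G8: a read changed (E11 -3->0; H6 -3->0) — executes, giving 0.

Demanding G8 again yields 0.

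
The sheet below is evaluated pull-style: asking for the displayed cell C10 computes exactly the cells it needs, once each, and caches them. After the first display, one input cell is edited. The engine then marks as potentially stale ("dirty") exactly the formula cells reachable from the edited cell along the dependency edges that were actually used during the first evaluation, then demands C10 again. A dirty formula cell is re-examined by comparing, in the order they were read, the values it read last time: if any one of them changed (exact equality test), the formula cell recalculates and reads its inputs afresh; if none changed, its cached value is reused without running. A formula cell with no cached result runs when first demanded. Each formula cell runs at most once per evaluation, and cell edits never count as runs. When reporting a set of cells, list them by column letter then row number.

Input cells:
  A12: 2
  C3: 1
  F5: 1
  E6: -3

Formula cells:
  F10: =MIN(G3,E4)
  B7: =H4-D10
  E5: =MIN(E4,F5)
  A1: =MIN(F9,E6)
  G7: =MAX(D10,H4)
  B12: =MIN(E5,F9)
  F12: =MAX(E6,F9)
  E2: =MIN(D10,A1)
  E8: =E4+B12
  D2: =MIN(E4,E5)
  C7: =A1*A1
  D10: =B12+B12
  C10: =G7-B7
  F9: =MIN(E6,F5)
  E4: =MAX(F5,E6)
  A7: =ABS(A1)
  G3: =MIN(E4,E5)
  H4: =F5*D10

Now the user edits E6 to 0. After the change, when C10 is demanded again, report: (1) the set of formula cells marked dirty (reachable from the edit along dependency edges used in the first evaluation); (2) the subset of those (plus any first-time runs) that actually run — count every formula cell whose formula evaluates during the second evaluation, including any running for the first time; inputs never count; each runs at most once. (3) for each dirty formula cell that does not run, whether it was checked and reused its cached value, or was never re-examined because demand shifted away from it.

First demand of the output computes:
  E4 = MAX(1, -3) = 1
  E5 = MIN(1, 1) = 1
  F9 = MIN(-3, 1) = -3
  B12 = MIN(1, -3) = -3
  D10 = -3 + -3 = -6
  H4 = 1 * -6 = -6
  B7 = -6 - -6 = 0
  G7 = MAX(-6, -6) = -6
  C10 = -6 - 0 = -6

After the edit, cleaning proceeds:
  E4: a read changed (E6 -3->0) — executes, giving 1 — identical to its old value.
  E5: dirty, but its reads are unchanged (E4 unchanged, F5 unchanged); cached 1 stands.
  F9: a read changed (E6 -3->0) — executes, giving 0.
  B12: a read changed (F9 -3->0) — executes, giving 0.
  D10: a read changed (B12 -3->0; B12 -3->0) — executes, giving 0.
  H4: a read changed (D10 -6->0) — executes, giving 0.
  B7: a read changed (H4 -6->0; D10 -6->0) — executes, giving 0 — identical to its old value.
  G7: a read changed (D10 -6->0; H4 -6->0) — executes, giving 0.
  C10: a read changed (G7 -6->0) — executes, giving 0.

Note where the cutoff bites: E5 is checked, finds nothing changed, and keeps its cache.

The edit dirties: B7, B12, C10, D10, E4, E5, F9, G7, H4.
8 formula cells run: B7, B12, C10, D10, E4, F9, G7, H4.
Cache hits after checking: E5.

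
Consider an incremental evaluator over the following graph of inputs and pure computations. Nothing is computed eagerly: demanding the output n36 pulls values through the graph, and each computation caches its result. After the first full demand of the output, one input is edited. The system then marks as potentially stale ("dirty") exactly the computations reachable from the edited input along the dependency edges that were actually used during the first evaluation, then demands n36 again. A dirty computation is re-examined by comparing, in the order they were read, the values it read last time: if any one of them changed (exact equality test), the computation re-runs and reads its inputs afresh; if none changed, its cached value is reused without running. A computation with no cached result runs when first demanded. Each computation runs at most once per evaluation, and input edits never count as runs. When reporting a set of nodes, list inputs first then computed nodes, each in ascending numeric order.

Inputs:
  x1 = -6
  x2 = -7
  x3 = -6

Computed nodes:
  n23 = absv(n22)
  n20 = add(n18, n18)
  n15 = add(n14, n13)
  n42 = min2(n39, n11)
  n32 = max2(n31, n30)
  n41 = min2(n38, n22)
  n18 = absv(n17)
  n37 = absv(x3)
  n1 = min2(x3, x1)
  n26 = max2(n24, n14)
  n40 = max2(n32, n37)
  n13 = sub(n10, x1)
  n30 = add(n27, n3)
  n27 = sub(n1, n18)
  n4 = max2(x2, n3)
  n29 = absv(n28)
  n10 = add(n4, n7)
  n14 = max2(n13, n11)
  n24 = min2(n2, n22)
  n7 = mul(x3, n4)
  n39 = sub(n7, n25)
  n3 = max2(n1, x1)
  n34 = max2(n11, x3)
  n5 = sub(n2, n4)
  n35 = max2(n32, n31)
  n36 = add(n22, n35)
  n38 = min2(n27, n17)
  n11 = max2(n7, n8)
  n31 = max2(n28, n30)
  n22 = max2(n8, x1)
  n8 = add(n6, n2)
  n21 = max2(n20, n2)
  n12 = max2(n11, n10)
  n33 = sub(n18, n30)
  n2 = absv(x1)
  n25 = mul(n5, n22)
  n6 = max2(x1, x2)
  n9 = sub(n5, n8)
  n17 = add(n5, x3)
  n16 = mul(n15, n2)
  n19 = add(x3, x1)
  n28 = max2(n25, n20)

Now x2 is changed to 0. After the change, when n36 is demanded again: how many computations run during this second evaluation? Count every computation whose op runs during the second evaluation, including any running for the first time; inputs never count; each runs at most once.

Run set: n4, n5, n6, n8, n17, n18, n20, n22, n25, n27, n28, n30, n31, n32, n35, n36 (16 run).

Initial pass — values computed on the first demand:
  n1 = min2(-6, -6) = -6
  n2 = absv(-6) = 6
  n3 = max2(-6, -6) = -6
  n4 = max2(-7, -6) = -6
  n5 = sub(6, -6) = 12
  n6 = max2(-6, -7) = -6
  n8 = add(-6, 6) = 0
  n17 = add(12, -6) = 6
  n18 = absv(6) = 6
  n20 = add(6, 6) = 12
  n22 = max2(0, -6) = 0
  n25 = mul(12, 0) = 0
  n27 = sub(-6, 6) = -12
  n28 = max2(0, 12) = 12
  n30 = add(-12, -6) = -18
  n31 = max2(12, -18) = 12
  n32 = max2(12, -18) = 12
  n35 = max2(12, 12) = 12
  n36 = add(0, 12) = 12

Second demand — change propagation:
  n4: re-runs because x2 -7->0; new result 0.
  n5: re-runs because n4 -6->0; new result 6.
  n6: re-runs because x2 -7->0; new result 0.
  n8: re-runs because n6 -6->0; new result 6.
  n17: re-runs because n5 12->6; new result 0.
  n18: re-runs because n17 6->0; new result 0.
  n20: re-runs because n18 6->0; n18 6->0; new result 0.
  n22: re-runs because n8 0->6; new result 6.
  n25: re-runs because n5 12->6; n22 0->6; new result 36.
  n27: re-runs because n18 6->0; new result -6.
  n28: re-runs because n25 0->36; n20 12->0; new result 36.
  n30: re-runs because n27 -12->-6; new result -12.
  n31: re-runs because n28 12->36; n30 -18->-12; new result 36.
  n32: re-runs because n31 12->36; n30 -18->-12; new result 36.
  n35: re-runs because n32 12->36; n31 12->36; new result 36.
  n36: re-runs because n22 0->6; n35 12->36; new result 42.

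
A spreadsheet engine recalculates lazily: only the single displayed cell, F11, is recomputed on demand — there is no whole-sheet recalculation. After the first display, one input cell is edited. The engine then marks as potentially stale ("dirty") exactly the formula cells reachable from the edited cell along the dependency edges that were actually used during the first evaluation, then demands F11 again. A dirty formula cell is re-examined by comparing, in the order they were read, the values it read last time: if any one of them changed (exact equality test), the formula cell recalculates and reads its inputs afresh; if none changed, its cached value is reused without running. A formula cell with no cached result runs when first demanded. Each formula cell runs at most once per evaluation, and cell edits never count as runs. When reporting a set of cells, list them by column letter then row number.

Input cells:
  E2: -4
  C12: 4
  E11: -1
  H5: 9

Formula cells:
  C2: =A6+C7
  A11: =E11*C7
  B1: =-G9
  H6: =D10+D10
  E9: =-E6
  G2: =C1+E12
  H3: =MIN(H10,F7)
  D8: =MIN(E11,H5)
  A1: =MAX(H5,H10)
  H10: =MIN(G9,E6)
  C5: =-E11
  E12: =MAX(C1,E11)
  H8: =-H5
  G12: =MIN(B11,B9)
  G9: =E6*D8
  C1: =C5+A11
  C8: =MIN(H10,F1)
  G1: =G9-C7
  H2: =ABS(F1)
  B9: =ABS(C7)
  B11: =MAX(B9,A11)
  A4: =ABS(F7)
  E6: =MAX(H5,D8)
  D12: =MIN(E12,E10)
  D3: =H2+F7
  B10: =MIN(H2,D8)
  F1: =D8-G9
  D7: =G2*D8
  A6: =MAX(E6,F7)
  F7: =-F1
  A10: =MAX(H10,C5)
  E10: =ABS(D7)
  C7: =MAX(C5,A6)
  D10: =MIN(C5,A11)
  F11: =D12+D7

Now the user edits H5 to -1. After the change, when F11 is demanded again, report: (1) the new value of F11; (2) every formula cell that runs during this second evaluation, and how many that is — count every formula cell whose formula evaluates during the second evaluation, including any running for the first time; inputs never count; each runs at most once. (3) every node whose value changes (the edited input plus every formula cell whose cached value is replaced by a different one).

New value of F11: 1.
Formula cells that run: A6, A11, C1, C7, D7, D8, D12, E6, E10, E12, F1, F7, F11, G2, G9 — 15 in total.
Values that change: A6, A11, C1, C7, D7, E6, E10, F1, F7, F11, G2, G9, H5.

First evaluation (everything demanded from the output):
  C5 = -(-1) = 1
  D8 = MIN(-1, 9) = -1
  E6 = MAX(9, -1) = 9
  G9 = 9 * -1 = -9
  F1 = -1 - -9 = 8
  F7 = -(8) = -8
  A6 = MAX(9, -8) = 9
  C7 = MAX(1, 9) = 9
  A11 = -1 * 9 = -9
  C1 = 1 + -9 = -8
  E12 = MAX(-8, -1) = -1
  G2 = -8 + -1 = -9
  D7 = -9 * -1 = 9
  E10 = ABS(9) = 9
  D12 = MIN(-1, 9) = -1
  F11 = -1 + 9 = 8

Propagation after the edit:
  D8: runs — H5 9->-1; result -1 (same value as before).
  E6: runs — H5 9->-1; result -1.
  G9: runs — E6 9->-1; result 1.
  F1: runs — G9 -9->1; result -2.
  F7: runs — F1 8->-2; result 2.
  A6: runs — E6 9->-1; F7 -8->2; result 2.
  C7: runs — A6 9->2; result 2.
  A11: runs — C7 9->2; result -2.
  C1: runs — A11 -9->-2; result -1.
  E12: runs — C1 -8->-1; result -1 (same value as before).
  G2: runs — C1 -8->-1; result -2.
  D7: runs — G2 -9->-2; result 2.
  E10: runs — D7 9->2; result 2.
  D12: runs — E10 9->2; result -1 (same value as before).
  F11: runs — D7 9->2; result 1.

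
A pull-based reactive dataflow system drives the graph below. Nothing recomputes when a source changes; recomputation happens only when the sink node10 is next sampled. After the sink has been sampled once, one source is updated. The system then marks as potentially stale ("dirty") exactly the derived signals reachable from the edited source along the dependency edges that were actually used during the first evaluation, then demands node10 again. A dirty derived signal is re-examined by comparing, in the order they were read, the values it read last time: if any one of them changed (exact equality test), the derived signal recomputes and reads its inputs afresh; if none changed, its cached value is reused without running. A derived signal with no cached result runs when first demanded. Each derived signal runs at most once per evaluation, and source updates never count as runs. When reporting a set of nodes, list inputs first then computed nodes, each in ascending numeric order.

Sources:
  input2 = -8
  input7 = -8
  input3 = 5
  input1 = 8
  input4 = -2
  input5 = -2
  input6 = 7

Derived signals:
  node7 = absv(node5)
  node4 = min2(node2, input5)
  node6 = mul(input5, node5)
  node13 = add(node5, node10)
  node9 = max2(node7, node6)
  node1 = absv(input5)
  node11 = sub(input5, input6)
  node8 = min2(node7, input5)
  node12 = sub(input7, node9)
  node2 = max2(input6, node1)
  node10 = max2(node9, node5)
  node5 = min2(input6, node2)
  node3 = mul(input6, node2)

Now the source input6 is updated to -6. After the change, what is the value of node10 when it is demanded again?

New value of node10: 12.

First evaluation (everything demanded from the output):
  node1 = absv(-2) = 2
  node2 = max2(7, 2) = 7
  node5 = min2(7, 7) = 7
  node6 = mul(-2, 7) = -14
  node7 = absv(7) = 7
  node9 = max2(7, -14) = 7
  node10 = max2(7, 7) = 7

Propagation after the edit:
  node2: runs — input6 7->-6; result 2.
  node5: runs — input6 7->-6; node2 7->2; result -6.
  node6: runs — node5 7->-6; result 12.
  node7: runs — node5 7->-6; result 6.
  node9: runs — node7 7->6; node6 -14->12; result 12.
  node10: runs — node9 7->12; node5 7->-6; result 12.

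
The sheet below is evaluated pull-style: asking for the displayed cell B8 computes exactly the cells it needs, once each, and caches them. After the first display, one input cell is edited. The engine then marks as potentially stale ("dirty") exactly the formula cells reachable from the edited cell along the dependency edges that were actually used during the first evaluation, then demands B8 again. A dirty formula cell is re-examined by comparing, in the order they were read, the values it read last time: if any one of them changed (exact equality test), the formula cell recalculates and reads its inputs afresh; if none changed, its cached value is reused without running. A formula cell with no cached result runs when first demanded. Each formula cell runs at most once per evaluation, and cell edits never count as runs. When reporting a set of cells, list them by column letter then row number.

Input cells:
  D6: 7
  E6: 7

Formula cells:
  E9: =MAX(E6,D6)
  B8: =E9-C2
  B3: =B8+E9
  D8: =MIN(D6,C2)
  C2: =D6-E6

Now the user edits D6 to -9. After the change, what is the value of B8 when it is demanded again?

Demanding B8 again yields 23.

First demand of the output computes:
  C2 = 7 - 7 = 0
  E9 = MAX(7, 7) = 7
  B8 = 7 - 0 = 7

After the edit, cleaning proceeds:
  C2: a read changed (D6 7->-9) — executes, giving -16.
  E9: a read changed (D6 7->-9) — executes, giving 7 — identical to its old value.
  B8: a read changed (C2 0->-16) — executes, giving 23.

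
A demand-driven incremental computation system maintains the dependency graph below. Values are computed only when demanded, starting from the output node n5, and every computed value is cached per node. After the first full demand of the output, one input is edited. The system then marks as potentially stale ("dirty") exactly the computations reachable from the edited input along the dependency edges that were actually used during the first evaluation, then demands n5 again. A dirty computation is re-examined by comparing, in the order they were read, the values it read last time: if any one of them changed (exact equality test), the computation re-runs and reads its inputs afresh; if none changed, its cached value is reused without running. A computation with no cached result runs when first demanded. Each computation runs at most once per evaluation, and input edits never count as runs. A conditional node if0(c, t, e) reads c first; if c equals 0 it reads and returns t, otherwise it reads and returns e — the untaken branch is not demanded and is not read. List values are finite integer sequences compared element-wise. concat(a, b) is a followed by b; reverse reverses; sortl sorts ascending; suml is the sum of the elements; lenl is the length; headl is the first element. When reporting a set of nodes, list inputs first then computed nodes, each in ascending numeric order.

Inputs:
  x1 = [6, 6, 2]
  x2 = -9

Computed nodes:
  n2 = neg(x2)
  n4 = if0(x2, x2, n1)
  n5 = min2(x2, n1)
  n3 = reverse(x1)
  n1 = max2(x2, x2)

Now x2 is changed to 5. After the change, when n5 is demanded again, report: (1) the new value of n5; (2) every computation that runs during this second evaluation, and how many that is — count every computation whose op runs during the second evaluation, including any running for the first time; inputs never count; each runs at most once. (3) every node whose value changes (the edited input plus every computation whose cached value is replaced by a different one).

First evaluation (everything demanded from the output):
  n1 = max2(-9, -9) = -9
  n5 = min2(-9, -9) = -9

Propagation after the edit:
  n1: runs — x2 -9->5; x2 -9->5; result 5.
  n5: runs — x2 -9->5; n1 -9->5; result 5.

New value of n5: 5.
Computations that run: n1, n5 — 2 in total.
Values that change: x2, n1, n5.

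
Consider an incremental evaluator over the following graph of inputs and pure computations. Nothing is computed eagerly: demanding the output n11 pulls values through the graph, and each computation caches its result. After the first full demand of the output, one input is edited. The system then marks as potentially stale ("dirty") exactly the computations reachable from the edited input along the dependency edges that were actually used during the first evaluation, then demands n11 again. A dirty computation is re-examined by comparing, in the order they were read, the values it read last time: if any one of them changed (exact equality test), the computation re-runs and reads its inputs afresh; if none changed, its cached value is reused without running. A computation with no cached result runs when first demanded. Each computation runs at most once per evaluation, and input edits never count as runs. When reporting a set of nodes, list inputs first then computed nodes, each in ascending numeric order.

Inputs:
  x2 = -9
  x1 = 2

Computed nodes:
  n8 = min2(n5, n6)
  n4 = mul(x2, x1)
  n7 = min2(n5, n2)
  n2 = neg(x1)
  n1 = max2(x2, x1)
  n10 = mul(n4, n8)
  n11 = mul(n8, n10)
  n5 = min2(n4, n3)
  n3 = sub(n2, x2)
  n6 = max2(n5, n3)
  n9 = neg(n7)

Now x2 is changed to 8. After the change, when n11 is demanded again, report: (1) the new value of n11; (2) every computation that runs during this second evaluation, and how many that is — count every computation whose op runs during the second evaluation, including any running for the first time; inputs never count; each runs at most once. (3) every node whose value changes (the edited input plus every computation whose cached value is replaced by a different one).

n11 now evaluates to 1600.
Run set: n3, n4, n5, n6, n8, n10, n11 (7 run).
Changed values: x2, n3, n4, n5, n6, n8, n10, n11.

Initial pass — values computed on the first demand:
  n2 = neg(2) = -2
  n3 = sub(-2, -9) = 7
  n4 = mul(-9, 2) = -18
  n5 = min2(-18, 7) = -18
  n6 = max2(-18, 7) = 7
  n8 = min2(-18, 7) = -18
  n10 = mul(-18, -18) = 324
  n11 = mul(-18, 324) = -5832

Second demand — change propagation:
  n3: re-runs because x2 -9->8; new result -10.
  n4: re-runs because x2 -9->8; new result 16.
  n5: re-runs because n4 -18->16; n3 7->-10; new result -10.
  n6: re-runs because n5 -18->-10; n3 7->-10; new result -10.
  n8: re-runs because n5 -18->-10; n6 7->-10; new result -10.
  n10: re-runs because n4 -18->16; n8 -18->-10; new result -160.
  n11: re-runs because n8 -18->-10; n10 324->-160; new result 1600.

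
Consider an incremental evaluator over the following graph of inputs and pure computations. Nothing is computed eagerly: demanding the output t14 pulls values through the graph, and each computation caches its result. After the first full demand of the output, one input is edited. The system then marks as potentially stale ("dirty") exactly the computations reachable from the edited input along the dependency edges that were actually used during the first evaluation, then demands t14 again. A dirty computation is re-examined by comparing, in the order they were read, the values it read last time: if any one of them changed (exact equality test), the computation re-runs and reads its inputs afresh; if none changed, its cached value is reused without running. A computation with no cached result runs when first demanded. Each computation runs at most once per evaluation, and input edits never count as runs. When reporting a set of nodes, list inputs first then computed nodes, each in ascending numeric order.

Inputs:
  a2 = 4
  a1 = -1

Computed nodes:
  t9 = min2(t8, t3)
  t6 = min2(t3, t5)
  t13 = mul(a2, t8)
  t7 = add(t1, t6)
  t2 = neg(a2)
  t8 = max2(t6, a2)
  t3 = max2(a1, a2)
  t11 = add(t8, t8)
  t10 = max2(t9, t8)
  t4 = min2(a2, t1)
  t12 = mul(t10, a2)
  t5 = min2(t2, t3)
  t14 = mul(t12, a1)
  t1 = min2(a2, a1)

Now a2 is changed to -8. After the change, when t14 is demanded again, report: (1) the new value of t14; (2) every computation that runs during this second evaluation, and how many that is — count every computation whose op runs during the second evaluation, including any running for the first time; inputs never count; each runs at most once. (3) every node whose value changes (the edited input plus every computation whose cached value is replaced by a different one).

Initial pass — values computed on the first demand:
  t2 = neg(4) = -4
  t3 = max2(-1, 4) = 4
  t5 = min2(-4, 4) = -4
  t6 = min2(4, -4) = -4
  t8 = max2(-4, 4) = 4
  t9 = min2(4, 4) = 4
  t10 = max2(4, 4) = 4
  t12 = mul(4, 4) = 16
  t14 = mul(16, -1) = -16

Second demand — change propagation:
  t2: re-runs because a2 4->-8; new result 8.
  t3: re-runs because a2 4->-8; new result -1.
  t5: re-runs because t2 -4->8; t3 4->-1; new result -1.
  t6: re-runs because t3 4->-1; t5 -4->-1; new result -1.
  t8: re-runs because t6 -4->-1; a2 4->-8; new result -1.
  t9: re-runs because t8 4->-1; t3 4->-1; new result -1.
  t10: re-runs because t9 4->-1; t8 4->-1; new result -1.
  t12: re-runs because t10 4->-1; a2 4->-8; new result 8.
  t14: re-runs because t12 16->8; new result -8.

t14 now evaluates to -8.
Run set: t2, t3, t5, t6, t8, t9, t10, t12, t14 (9 run).
Changed values: a2, t2, t3, t5, t6, t8, t9, t10, t12, t14.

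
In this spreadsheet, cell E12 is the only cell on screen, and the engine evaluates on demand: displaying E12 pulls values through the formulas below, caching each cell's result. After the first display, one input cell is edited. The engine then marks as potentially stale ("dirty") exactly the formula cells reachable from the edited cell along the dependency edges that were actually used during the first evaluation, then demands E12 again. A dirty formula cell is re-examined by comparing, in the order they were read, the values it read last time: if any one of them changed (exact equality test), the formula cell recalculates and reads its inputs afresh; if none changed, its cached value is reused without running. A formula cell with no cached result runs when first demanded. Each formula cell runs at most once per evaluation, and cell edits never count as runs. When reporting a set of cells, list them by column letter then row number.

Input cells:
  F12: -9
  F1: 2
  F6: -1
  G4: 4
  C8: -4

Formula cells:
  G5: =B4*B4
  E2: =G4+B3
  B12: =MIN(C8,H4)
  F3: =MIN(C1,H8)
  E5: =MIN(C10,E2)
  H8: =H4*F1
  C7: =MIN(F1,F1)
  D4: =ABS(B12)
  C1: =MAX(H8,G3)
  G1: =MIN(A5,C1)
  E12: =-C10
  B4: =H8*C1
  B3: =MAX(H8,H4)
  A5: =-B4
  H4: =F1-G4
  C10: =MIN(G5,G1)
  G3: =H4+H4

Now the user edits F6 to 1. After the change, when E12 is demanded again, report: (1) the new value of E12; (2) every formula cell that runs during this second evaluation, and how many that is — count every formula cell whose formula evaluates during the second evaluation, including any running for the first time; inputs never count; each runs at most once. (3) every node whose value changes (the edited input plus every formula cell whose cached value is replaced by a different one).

E12 now evaluates to 16.
Run set: none (0 run).
Changed values: F6.
The important point: nothing the output needs ever reads F6, so the edit is invisible to it.

Initial pass — values computed on the first demand:
  H4 = 2 - 4 = -2
  G3 = -2 + -2 = -4
  H8 = -2 * 2 = -4
  C1 = MAX(-4, -4) = -4
  B4 = -4 * -4 = 16
  A5 = -(16) = -16
  G1 = MIN(-16, -4) = -16
  G5 = 16 * 16 = 256
  C10 = MIN(256, -16) = -16
  E12 = -(-16) = 16

Second demand — change propagation:
  no demanded computation ever read F6, so the edit dirties nothing and nothing runs.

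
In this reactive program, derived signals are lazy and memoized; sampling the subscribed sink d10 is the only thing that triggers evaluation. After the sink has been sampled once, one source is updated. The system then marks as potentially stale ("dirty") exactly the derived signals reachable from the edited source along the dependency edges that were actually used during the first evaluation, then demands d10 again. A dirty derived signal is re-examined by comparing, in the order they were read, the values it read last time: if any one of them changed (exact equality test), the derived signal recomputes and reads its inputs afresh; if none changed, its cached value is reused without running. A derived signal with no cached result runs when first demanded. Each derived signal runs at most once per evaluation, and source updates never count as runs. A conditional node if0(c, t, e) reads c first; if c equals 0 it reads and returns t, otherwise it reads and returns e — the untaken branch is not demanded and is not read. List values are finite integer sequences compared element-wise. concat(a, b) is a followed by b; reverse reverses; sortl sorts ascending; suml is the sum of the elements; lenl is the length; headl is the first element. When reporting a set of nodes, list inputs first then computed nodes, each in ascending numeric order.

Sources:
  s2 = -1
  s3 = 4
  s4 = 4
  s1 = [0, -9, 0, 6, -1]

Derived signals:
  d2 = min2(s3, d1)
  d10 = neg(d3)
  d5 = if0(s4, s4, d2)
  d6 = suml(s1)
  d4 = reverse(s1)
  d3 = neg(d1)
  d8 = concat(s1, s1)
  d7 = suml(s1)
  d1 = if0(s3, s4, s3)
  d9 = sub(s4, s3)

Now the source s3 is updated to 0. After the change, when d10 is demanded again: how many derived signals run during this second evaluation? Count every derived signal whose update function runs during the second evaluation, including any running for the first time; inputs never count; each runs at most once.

First demand of the output computes:
  d1 = if0(s3=4 -> else branch s3) = 4
  d3 = neg(4) = -4
  d10 = neg(-4) = 4

After the edit, cleaning proceeds:
  d1: a read changed (s3 4->0; s3 4->0) — executes, giving 4 — identical to its old value.
  d3: dirty, but its reads are unchanged (d1 unchanged); cached -4 stands.
  d10: dirty, but its reads are unchanged (d3 unchanged); cached 4 stands.

Note the absorption at d1: it re-runs yet its value is the same, leaving the output's value untouched.

1 derived signals run: d1.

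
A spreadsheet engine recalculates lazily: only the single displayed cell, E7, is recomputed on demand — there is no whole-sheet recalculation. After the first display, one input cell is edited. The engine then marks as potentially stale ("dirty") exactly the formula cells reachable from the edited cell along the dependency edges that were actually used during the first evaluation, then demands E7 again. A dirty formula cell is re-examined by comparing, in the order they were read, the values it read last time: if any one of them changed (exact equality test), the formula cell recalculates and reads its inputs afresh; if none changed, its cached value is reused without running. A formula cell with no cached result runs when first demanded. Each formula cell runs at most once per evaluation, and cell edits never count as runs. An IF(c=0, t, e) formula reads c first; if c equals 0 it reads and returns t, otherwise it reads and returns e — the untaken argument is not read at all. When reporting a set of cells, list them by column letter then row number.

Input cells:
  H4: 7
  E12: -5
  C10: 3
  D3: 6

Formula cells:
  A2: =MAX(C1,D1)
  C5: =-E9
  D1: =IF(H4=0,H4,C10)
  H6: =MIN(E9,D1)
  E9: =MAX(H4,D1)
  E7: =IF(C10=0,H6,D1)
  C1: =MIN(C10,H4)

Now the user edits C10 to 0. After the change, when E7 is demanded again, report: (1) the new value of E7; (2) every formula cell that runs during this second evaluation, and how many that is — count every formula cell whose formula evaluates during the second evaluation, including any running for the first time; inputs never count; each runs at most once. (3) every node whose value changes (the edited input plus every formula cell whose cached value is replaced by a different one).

New value of E7: 0.
Formula cells that run: D1, E7, E9, H6 — 4 in total.
Values that change: C10, D1, E7.
Key observation: a condition flipped, so demand reaches new nodes — E9, H6 run for the first time.

First evaluation (everything demanded from the output):
  D1 = IF(H4=0: H4=7 -> else branch C10) = 3
  E7 = IF(C10=0: C10=3 -> else branch D1) = 3

Propagation after the edit:
  D1: runs — C10 3->0; result 0.
  E9: demanded for the first time — runs, produces 7.
  H6: demanded for the first time — runs, produces 0.
  E7: runs — C10 3->0; D1 3->0; result 0.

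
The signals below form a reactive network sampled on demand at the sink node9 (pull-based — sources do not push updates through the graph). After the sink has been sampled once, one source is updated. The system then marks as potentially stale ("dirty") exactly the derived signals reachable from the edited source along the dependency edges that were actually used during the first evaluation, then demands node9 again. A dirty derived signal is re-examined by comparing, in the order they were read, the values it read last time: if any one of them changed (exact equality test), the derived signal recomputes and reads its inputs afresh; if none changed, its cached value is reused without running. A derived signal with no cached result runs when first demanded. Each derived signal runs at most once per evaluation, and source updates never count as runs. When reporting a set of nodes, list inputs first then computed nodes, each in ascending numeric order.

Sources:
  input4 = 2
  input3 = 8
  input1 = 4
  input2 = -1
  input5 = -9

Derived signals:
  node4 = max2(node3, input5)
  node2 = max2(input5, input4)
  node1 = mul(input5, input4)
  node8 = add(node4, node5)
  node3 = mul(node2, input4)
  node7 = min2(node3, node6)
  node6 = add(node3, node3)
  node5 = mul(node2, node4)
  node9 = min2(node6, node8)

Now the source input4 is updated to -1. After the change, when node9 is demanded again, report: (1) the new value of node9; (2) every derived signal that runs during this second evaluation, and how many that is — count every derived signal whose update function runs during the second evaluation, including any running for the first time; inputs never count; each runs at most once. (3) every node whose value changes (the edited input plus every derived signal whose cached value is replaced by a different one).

Initial pass — values computed on the first demand:
  node2 = max2(-9, 2) = 2
  node3 = mul(2, 2) = 4
  node4 = max2(4, -9) = 4
  node5 = mul(2, 4) = 8
  node6 = add(4, 4) = 8
  node8 = add(4, 8) = 12
  node9 = min2(8, 12) = 8

Second demand — change propagation:
  node2: re-runs because input4 2->-1; new result -1.
  node3: re-runs because node2 2->-1; input4 2->-1; new result 1.
  node4: re-runs because node3 4->1; new result 1.
  node5: re-runs because node2 2->-1; node4 4->1; new result -1.
  node6: re-runs because node3 4->1; node3 4->1; new result 2.
  node8: re-runs because node4 4->1; node5 8->-1; new result 0.
  node9: re-runs because node6 8->2; node8 12->0; new result 0.

node9 now evaluates to 0.
Run set: node2, node3, node4, node5, node6, node8, node9 (7 run).
Changed values: input4, node2, node3, node4, node5, node6, node8, node9.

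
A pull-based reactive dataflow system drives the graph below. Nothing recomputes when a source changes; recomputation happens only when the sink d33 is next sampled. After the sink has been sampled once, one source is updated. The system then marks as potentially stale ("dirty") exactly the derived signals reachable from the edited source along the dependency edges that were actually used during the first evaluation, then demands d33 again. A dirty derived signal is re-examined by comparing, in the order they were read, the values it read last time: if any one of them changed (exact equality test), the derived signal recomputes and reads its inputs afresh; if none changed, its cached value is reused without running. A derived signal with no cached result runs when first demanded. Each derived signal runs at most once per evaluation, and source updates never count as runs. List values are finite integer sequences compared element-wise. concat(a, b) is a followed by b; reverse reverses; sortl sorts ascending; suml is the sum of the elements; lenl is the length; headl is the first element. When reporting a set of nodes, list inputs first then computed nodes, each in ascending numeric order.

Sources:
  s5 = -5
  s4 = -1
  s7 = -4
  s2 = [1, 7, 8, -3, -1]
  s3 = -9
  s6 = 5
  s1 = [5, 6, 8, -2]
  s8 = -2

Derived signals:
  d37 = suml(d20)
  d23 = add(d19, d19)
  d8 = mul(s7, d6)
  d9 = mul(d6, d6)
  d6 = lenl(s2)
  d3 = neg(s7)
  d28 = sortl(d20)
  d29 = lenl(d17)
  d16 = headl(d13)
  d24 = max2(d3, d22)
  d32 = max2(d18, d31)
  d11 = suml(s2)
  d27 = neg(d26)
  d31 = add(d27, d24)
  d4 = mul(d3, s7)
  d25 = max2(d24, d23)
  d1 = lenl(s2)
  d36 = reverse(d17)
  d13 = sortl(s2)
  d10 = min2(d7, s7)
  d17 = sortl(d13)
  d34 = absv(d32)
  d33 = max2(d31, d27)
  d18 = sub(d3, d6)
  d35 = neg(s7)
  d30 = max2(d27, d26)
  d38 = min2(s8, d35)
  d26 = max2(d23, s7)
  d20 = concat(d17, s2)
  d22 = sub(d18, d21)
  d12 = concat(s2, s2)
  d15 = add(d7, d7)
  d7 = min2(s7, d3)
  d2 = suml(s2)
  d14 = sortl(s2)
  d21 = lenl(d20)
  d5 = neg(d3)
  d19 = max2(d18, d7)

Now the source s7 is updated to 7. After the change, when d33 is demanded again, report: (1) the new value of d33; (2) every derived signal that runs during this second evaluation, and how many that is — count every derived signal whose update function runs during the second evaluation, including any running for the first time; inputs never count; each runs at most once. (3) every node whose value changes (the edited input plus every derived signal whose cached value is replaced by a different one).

First evaluation (everything demanded from the output):
  d3 = neg(-4) = 4
  d6 = lenl([1, 7, 8, -3, -1]) = 5
  d7 = min2(-4, 4) = -4
  d13 = sortl([1, 7, 8, -3, -1]) = [-3, -1, 1, 7, 8]
  d17 = sortl([-3, -1, 1, 7, 8]) = [-3, -1, 1, 7, 8]
  d18 = sub(4, 5) = -1
  d19 = max2(-1, -4) = -1
  d20 = concat([-3, -1, 1, 7, 8], [1, 7, 8, -3, -1]) = [-3, -1, 1, 7, 8, 1, 7, 8, -3, -1]
  d21 = lenl([-3, -1, 1, 7, 8, 1, 7, 8, -3, -1]) = 10
  d22 = sub(-1, 10) = -11
  d23 = add(-1, -1) = -2
  d24 = max2(4, -11) = 4
  d26 = max2(-2, -4) = -2
  d27 = neg(-2) = 2
  d31 = add(2, 4) = 6
  d33 = max2(6, 2) = 6

Propagation after the edit:
  d3: runs — s7 -4->7; result -7.
  d7: runs — s7 -4->7; d3 4->-7; result -7.
  d18: runs — d3 4->-7; result -12.
  d19: runs — d18 -1->-12; d7 -4->-7; result -7.
  d22: runs — d18 -1->-12; result -22.
  d23: runs — d19 -1->-7; d19 -1->-7; result -14.
  d24: runs — d3 4->-7; d22 -11->-22; result -7.
  d26: runs — d23 -2->-14; s7 -4->7; result 7.
  d27: runs — d26 -2->7; result -7.
  d31: runs — d27 2->-7; d24 4->-7; result -14.
  d33: runs — d31 6->-14; d27 2->-7; result -7.

New value of d33: -7.
Derived signals that run: d3, d7, d18, d19, d22, d23, d24, d26, d27, d31, d33 — 11 in total.
Values that change: s7, d3, d7, d18, d19, d22, d23, d24, d26, d27, d31, d33.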